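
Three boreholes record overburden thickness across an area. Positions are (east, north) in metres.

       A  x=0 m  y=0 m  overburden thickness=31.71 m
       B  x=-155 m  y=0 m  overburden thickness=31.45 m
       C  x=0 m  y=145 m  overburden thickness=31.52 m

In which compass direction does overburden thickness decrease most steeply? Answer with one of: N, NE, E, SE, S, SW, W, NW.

∂d/∂x = (31.45 − 31.71) / (-155 − 0) = +0.001677
∂d/∂y = (31.52 − 31.71) / (145 − 0) = -0.001310
Steepest decrease is along −∇f = (-0.001677 E, +0.001310 N) → northwest.

NW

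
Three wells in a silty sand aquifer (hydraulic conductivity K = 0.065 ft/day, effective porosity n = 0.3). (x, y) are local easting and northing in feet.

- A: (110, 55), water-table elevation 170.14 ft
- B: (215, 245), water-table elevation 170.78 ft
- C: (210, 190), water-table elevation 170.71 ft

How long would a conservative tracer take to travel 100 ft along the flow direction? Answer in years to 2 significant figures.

270 years

With h = a·x + b·y + c and A as origin, the differences give:
  105·a + 190·b = +0.64
  100·a + 135·b = +0.57
Eliminate b (×135 and ×190, subtract): -4825·a = -21.900 → a = ∂h/∂x = +0.004539
Back-substitute: b = ∂h/∂y = +0.0008601.
|∇h| = √(0.004539² + 0.0008601²) = 0.00462
Seepage velocity v = K·i/n = 0.065 × 0.00462 / 0.3 = 0.001001 ft/day.
t = 100 / 0.001001 = 9.99e+04 days = 274 years.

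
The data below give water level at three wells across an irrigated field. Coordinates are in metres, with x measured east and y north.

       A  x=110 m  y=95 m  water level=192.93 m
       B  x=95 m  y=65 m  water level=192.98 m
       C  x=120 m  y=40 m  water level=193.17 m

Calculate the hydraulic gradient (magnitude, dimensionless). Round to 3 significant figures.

0.00538

Differences from A: to B (Δx, Δy, Δh) = (-15, -30, +0.05); to C = (10, -55, +0.24).
Solve a·Δx + b·Δy = Δh: det = (-15)·(-55) − 10·(-30) = 1125.
∂h/∂x = [(+0.05)·(-55) − (+0.24)·(-30)] / 1125 = +0.003956
∂h/∂y = [(-15)·(+0.24) − 10·(+0.05)] / 1125 = -0.003644
|∇h| = √(0.003956² + -0.003644²) = 0.005379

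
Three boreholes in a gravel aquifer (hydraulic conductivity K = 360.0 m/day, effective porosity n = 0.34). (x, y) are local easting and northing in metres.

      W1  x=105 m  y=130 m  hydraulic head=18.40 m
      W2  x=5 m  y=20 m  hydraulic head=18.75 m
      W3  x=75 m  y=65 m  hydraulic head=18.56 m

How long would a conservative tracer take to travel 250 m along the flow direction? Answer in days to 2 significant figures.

100 days

Taking W1 as reference: W2−W1 = (-100, -110, +0.35); W3−W1 = (-30, -65, +0.16).
Solve a·Δx + b·Δy = Δh: det = (-100)·(-65) − (-30)·(-110) = 3200.
∂h/∂x = [(+0.35)·(-65) − (+0.16)·(-110)] / 3200 = -0.001609
∂h/∂y = [(-100)·(+0.16) − (-30)·(+0.35)] / 3200 = -0.001719
|∇h| = √(-0.001609² + -0.001719²) = 0.002355
Seepage velocity v = K·i/n = 360.0 × 0.002355 / 0.34 = 2.494 m/day.
t = 250 / 2.494 = 100.2 days.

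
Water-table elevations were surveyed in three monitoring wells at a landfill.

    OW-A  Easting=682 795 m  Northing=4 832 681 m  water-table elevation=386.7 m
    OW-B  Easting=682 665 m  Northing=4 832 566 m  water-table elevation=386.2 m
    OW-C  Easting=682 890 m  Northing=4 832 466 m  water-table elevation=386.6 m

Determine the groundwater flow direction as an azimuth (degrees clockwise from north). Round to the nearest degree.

Taking OW-A as reference: OW-B−OW-A = (-130, -115, -0.5); OW-C−OW-A = (95, -215, -0.1).
Determinant of the coordinate differences = (-130)·(-215) − 95·(-115) = 38875.
∂h/∂x = [(-0.5)·(-215) − (-0.1)·(-115)] / 38875 = +0.002469
∂h/∂y = [(-130)·(-0.1) − 95·(-0.5)] / 38875 = +0.001556
Flow direction (−∇h) has components (-0.002469 E, -0.001556 N).
Azimuth = atan2(E, N) = atan2(-0.002469, -0.001556) = 237.8° ≈ 238°.

238°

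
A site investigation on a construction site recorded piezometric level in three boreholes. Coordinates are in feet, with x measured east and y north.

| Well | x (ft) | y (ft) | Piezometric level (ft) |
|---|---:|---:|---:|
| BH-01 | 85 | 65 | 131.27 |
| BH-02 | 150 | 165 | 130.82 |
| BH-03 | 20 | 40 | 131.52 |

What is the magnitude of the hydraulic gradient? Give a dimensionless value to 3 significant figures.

0.00388

Taking BH-01 as reference: BH-02−BH-01 = (65, 100, -0.45); BH-03−BH-01 = (-65, -25, +0.25).
Solve a·Δx + b·Δy = Δh: det = 65·(-25) − (-65)·100 = 4875.
∂h/∂x = [(-0.45)·(-25) − (+0.25)·100] / 4875 = -0.002821
∂h/∂y = [65·(+0.25) − (-65)·(-0.45)] / 4875 = -0.002667
|∇h| = √(-0.002821² + -0.002667²) = 0.003882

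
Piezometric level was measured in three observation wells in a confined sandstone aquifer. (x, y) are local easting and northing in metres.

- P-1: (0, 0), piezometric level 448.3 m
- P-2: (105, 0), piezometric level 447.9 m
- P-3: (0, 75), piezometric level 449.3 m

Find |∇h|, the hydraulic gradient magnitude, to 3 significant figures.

∂h/∂x = (447.9 − 448.3) / (105 − 0) = -0.003810
∂h/∂y = (449.3 − 448.3) / (75 − 0) = +0.01333
|∇h| = √(-0.003810² + 0.01333²) = 0.01386

0.0139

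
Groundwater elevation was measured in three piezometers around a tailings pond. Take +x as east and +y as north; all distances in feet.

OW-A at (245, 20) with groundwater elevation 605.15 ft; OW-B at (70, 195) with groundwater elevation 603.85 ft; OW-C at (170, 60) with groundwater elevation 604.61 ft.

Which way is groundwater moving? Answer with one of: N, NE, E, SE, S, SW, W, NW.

Three-point gradient (reference OW-A): Δ to OW-B = (-175, 175, -1.30), Δ to OW-C = (-75, 40, -0.54).
∂h/∂x = +0.006939, ∂h/∂y = -0.0004898 (det = 6125).
Flow = −∇h = (-0.006939 east, +0.0004898 north), which points west.

W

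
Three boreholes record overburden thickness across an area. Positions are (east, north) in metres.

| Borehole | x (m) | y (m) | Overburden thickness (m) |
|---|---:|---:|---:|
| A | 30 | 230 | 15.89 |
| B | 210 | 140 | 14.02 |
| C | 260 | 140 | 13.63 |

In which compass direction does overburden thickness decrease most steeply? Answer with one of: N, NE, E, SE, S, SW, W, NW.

Three-point gradient (reference A): Δ to B = (180, -90, -1.87), Δ to C = (230, -90, -2.26).
∂d/∂x = -0.007800, ∂d/∂y = +0.005178 (det = 4500).
Steepest decrease is along −∇f = (+0.007800 E, -0.005178 N) → southeast.

SE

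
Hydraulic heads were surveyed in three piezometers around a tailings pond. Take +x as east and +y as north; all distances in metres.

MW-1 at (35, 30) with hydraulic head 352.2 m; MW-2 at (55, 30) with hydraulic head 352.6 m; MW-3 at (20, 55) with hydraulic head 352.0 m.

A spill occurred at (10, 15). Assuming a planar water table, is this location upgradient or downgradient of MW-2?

downgradient

Differences from MW-1: to MW-2 (Δx, Δy, Δh) = (20, 0, +0.4); to MW-3 = (-15, 25, -0.2).
Determinant of the coordinate differences = 20·25 − (-15)·0 = 500.
∂h/∂x = [(+0.4)·25 − (-0.2)·0] / 500 = +0.02000
∂h/∂y = [20·(-0.2) − (-15)·(+0.4)] / 500 = +0.004000
Head at (10, 15) = 352.2 + (+0.02000)·(-25) + (+0.004000)·(-15) = 351.64 m.
That is lower than the 352.6 m at MW-2, so the point is downgradient.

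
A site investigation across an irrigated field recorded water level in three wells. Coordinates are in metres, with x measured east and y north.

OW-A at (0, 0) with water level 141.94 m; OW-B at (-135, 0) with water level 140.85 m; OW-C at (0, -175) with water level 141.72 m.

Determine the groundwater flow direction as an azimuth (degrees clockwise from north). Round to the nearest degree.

261°

∂h/∂x = (140.85 − 141.94) / (-135 − 0) = +0.008074
∂h/∂y = (141.72 − 141.94) / (-175 − 0) = +0.001257
Flow direction (−∇h) has components (-0.008074 E, -0.001257 N).
Azimuth = atan2(E, N) = atan2(-0.008074, -0.001257) = 261.2° ≈ 261°.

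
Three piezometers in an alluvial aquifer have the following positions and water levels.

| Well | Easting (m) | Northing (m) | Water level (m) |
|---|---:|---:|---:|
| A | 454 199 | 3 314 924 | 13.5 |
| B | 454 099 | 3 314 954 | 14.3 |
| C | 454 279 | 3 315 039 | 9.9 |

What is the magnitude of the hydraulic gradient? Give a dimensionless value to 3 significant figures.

0.0257

Differences from A: to B (Δx, Δy, Δh) = (-100, 30, +0.8); to C = (80, 115, -3.6).
Determinant of the coordinate differences = (-100)·115 − 80·30 = -13900.
∂h/∂x = [(+0.8)·115 − (-3.6)·30] / -13900 = -0.01439
∂h/∂y = [(-100)·(-3.6) − 80·(+0.8)] / -13900 = -0.02129
|∇h| = √(-0.01439² + -0.02129²) = 0.0257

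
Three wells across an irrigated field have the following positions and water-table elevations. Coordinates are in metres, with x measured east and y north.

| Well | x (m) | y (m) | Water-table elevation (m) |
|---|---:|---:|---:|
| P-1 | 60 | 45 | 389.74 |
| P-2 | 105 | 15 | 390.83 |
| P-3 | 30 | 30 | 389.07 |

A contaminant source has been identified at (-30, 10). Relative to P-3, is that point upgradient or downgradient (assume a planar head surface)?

Taking P-1 as reference: P-2−P-1 = (45, -30, +1.09); P-3−P-1 = (-30, -15, -0.67).
Solve a·Δx + b·Δy = Δh: det = 45·(-15) − (-30)·(-30) = -1575.
∂h/∂x = [(+1.09)·(-15) − (-0.67)·(-30)] / -1575 = +0.02314
∂h/∂y = [45·(-0.67) − (-30)·(+1.09)] / -1575 = -0.001619
Head at (-30, 10) = 389.74 + (+0.02314)·(-90) + (-0.001619)·(-35) = 387.71 m.
That is lower than the 389.07 m at P-3, so the point is downgradient.

downgradient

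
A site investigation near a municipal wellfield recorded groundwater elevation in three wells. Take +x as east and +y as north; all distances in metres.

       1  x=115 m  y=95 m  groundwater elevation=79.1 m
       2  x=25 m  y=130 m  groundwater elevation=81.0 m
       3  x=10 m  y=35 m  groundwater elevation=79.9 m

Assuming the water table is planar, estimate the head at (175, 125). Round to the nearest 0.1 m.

Differences from 1: to 2 (Δx, Δy, Δh) = (-90, 35, +1.9); to 3 = (-105, -60, +0.8).
Solve a·Δx + b·Δy = Δh: det = (-90)·(-60) − (-105)·35 = 9075.
∂h/∂x = [(+1.9)·(-60) − (+0.8)·35] / 9075 = -0.01565
∂h/∂y = [(-90)·(+0.8) − (-105)·(+1.9)] / 9075 = +0.01405
h(175, 125) = 79.1 + (-0.01565)·(60) + (+0.01405)·(30) = 79.1 -0.939 +0.421 = 78.583 m.

78.6 m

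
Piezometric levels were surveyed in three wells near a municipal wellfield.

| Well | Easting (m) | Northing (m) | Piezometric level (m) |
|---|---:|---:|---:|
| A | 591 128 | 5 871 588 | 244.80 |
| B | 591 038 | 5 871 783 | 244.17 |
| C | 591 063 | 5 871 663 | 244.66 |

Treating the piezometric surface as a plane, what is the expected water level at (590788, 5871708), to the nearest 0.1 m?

With h = a·x + b·y + c and A as origin, the differences give:
  (-90)·a + 195·b = -0.63
  (-65)·a + 75·b = -0.14
Eliminate b (×75 and ×195, subtract): 5925·a = -19.950 → a = ∂h/∂x = -0.003367
Back-substitute: b = ∂h/∂y = -0.004785.
h(590788, 5871708) = 244.80 + (-0.003367)·(-340) + (-0.004785)·(120) = 244.80 +1.145 -0.574 = 245.371 m.

245.4 m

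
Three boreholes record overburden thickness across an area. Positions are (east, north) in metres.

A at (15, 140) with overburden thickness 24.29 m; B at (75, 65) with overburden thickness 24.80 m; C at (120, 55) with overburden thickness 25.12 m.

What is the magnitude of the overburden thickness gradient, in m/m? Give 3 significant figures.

Differences from A: to B (Δx, Δy, Δh) = (60, -75, +0.51); to C = (105, -85, +0.83).
Solve a·Δx + b·Δy = Δd: det = 60·(-85) − 105·(-75) = 2775.
∂d/∂x = [(+0.51)·(-85) − (+0.83)·(-75)] / 2775 = +0.006811
∂d/∂y = [60·(+0.83) − 105·(+0.51)] / 2775 = -0.001351
|∇f| = √(0.006811² + -0.001351²) = 0.006944 m/m

0.00694 m/m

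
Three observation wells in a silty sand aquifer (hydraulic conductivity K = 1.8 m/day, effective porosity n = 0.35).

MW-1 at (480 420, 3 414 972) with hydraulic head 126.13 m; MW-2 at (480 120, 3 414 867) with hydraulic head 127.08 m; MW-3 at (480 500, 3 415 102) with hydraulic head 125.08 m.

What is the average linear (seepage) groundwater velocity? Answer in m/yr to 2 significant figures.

15 m/yr

Taking MW-1 as reference: MW-2−MW-1 = (-300, -105, +0.95); MW-3−MW-1 = (80, 130, -1.05).
Solve a·Δx + b·Δy = Δh: det = (-300)·130 − 80·(-105) = -30600.
∂h/∂x = [(+0.95)·130 − (-1.05)·(-105)] / -30600 = -0.0004330
∂h/∂y = [(-300)·(-1.05) − 80·(+0.95)] / -30600 = -0.007810
|∇h| = √(-0.0004330² + -0.007810²) = 0.007822
Seepage velocity v = K·i/n = 1.8 × 0.007822 / 0.35 = 0.04023 m/day = 14.69 m/yr.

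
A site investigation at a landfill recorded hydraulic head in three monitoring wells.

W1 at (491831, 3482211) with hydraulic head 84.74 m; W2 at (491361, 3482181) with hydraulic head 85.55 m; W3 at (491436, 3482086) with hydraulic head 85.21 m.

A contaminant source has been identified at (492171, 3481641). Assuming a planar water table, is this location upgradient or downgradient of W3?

Differences from W1: to W2 (Δx, Δy, Δh) = (-470, -30, +0.81); to W3 = (-395, -125, +0.47).
Determinant of the coordinate differences = (-470)·(-125) − (-395)·(-30) = 46900.
∂h/∂x = [(+0.81)·(-125) − (+0.47)·(-30)] / 46900 = -0.001858
∂h/∂y = [(-470)·(+0.47) − (-395)·(+0.81)] / 46900 = +0.002112
Head at (492171, 3481641) = 84.74 + (-0.001858)·(340) + (+0.002112)·(-570) = 82.90 m.
That is lower than the 85.21 m at W3, so the point is downgradient.

downgradient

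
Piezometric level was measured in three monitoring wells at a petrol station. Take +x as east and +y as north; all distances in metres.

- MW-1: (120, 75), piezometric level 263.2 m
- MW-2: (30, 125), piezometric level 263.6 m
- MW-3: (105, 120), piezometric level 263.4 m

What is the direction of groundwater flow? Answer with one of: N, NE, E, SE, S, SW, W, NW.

SE

Three-point gradient (reference MW-1): Δ to MW-2 = (-90, 50, +0.4), Δ to MW-3 = (-15, 45, +0.2).
∂h/∂x = -0.002424, ∂h/∂y = +0.003636 (det = -3300).
Flow = −∇h = (+0.002424 east, -0.003636 north), which points southeast.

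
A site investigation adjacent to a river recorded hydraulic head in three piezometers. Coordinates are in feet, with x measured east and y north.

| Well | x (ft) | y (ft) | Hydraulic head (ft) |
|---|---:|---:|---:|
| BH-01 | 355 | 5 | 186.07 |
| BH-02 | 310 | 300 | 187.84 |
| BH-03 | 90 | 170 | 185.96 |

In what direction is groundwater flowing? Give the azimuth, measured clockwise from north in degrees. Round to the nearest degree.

214°

Taking BH-01 as reference: BH-02−BH-01 = (-45, 295, +1.77); BH-03−BH-01 = (-265, 165, -0.11).
Determinant of the coordinate differences = (-45)·165 − (-265)·295 = 70750.
∂h/∂x = [(+1.77)·165 − (-0.11)·295] / 70750 = +0.004587
∂h/∂y = [(-45)·(-0.11) − (-265)·(+1.77)] / 70750 = +0.006700
Flow direction (−∇h) has components (-0.004587 E, -0.006700 N).
Azimuth = atan2(E, N) = atan2(-0.004587, -0.006700) = 214.4° ≈ 214°.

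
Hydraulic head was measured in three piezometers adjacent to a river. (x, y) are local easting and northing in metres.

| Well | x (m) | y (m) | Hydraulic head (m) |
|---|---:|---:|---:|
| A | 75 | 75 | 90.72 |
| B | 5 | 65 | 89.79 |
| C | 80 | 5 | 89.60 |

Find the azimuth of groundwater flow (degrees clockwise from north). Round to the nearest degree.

Three-point gradient (reference A): Δ to B = (-70, -10, -0.93), Δ to C = (5, -70, -1.12).
∂h/∂x = +0.01089, ∂h/∂y = +0.01678 (det = 4950).
Flow direction (−∇h) has components (-0.01089 E, -0.01678 N).
Azimuth = atan2(E, N) = atan2(-0.01089, -0.01678) = 213.0° ≈ 213°.

213°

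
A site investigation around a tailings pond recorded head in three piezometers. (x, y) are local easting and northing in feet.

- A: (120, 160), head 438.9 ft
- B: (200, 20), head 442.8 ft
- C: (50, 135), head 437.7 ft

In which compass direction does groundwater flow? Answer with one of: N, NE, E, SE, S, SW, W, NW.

Taking A as reference: B−A = (80, -140, +3.9); C−A = (-70, -25, -1.2).
Solve a·Δx + b·Δy = Δh: det = 80·(-25) − (-70)·(-140) = -11800.
∂h/∂x = [(+3.9)·(-25) − (-1.2)·(-140)] / -11800 = +0.02250
∂h/∂y = [80·(-1.2) − (-70)·(+3.9)] / -11800 = -0.01500
Flow = −∇h = (-0.02250 east, +0.01500 north), which points northwest.

NW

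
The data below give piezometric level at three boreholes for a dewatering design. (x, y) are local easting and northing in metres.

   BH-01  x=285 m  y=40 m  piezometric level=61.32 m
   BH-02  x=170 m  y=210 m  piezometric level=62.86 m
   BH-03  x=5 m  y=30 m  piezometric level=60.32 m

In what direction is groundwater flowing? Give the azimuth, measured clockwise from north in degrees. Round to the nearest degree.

With h = a·x + b·y + c and BH-01 as origin, the differences give:
  (-115)·a + 170·b = +1.54
  (-280)·a + (-10)·b = -1.00
Eliminate b (×(-10) and ×170, subtract): 48750·a = 154.600 → a = ∂h/∂x = +0.003171
Back-substitute: b = ∂h/∂y = +0.01120.
Flow direction (−∇h) has components (-0.003171 E, -0.01120 N).
Azimuth = atan2(E, N) = atan2(-0.003171, -0.01120) = 195.8° ≈ 196°.

196°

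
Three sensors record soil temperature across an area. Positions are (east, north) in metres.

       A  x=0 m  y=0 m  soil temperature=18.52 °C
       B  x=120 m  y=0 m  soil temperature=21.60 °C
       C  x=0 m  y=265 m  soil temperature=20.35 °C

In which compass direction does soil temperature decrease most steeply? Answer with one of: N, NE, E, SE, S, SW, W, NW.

W

∂T/∂x = (21.60 − 18.52) / (120 − 0) = +0.02567
∂T/∂y = (20.35 − 18.52) / (265 − 0) = +0.006906
Steepest decrease is along −∇f = (-0.02567 E, -0.006906 N) → west.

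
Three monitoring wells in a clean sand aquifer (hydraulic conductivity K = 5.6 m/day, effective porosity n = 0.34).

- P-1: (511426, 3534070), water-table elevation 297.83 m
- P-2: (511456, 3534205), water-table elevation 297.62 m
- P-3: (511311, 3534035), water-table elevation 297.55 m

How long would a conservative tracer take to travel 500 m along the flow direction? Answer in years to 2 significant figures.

22 years

Differences from P-1: to P-2 (Δx, Δy, Δh) = (30, 135, -0.21); to P-3 = (-115, -35, -0.28).
Solve a·Δx + b·Δy = Δh: det = 30·(-35) − (-115)·135 = 14475.
∂h/∂x = [(-0.21)·(-35) − (-0.28)·135] / 14475 = +0.003119
∂h/∂y = [30·(-0.28) − (-115)·(-0.21)] / 14475 = -0.002249
|∇h| = √(0.003119² + -0.002249²) = 0.003845
Seepage velocity v = K·i/n = 5.6 × 0.003845 / 0.34 = 0.06333 m/day.
t = 500 / 0.06333 = 7895 days = 21.6 years.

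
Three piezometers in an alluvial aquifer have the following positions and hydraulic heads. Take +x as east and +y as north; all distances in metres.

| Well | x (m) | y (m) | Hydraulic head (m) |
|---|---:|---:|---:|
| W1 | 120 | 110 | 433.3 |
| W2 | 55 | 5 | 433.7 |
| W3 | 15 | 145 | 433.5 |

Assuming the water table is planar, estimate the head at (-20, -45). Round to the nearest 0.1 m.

Taking W1 as reference: W2−W1 = (-65, -105, +0.4); W3−W1 = (-105, 35, +0.2).
Determinant of the coordinate differences = (-65)·35 − (-105)·(-105) = -13300.
∂h/∂x = [(+0.4)·35 − (+0.2)·(-105)] / -13300 = -0.002632
∂h/∂y = [(-65)·(+0.2) − (-105)·(+0.4)] / -13300 = -0.002180
h(-20, -45) = 433.3 + (-0.002632)·(-140) + (-0.002180)·(-155) = 433.3 +0.368 +0.338 = 434.006 m.

434.0 m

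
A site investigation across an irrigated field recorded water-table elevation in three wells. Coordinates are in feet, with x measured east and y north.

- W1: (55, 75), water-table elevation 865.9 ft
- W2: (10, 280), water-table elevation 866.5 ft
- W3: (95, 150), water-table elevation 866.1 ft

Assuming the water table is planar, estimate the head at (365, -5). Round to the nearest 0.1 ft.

With h = a·x + b·y + c and W1 as origin, the differences give:
  (-45)·a + 205·b = +0.6
  40·a + 75·b = +0.2
Eliminate b (×75 and ×205, subtract): -11575·a = 4.00 → a = ∂h/∂x = -0.0003456
Back-substitute: b = ∂h/∂y = +0.002851.
h(365, -5) = 865.9 + (-0.0003456)·(310) + (+0.002851)·(-80) = 865.9 -0.107 -0.228 = 865.565 ft.

865.6 ft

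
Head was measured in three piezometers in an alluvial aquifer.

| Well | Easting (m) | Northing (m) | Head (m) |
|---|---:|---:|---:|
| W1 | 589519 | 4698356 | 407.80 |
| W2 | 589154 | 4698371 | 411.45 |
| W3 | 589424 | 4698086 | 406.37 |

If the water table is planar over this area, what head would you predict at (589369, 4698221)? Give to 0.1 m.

408.1 m

Differences from W1: to W2 (Δx, Δy, Δh) = (-365, 15, +3.65); to W3 = (-95, -270, -1.43).
Solve a·Δx + b·Δy = Δh: det = (-365)·(-270) − (-95)·15 = 99975.
∂h/∂x = [(+3.65)·(-270) − (-1.43)·15] / 99975 = -0.009643
∂h/∂y = [(-365)·(-1.43) − (-95)·(+3.65)] / 99975 = +0.008689
h(589369, 4698221) = 407.80 + (-0.009643)·(-150) + (+0.008689)·(-135) = 407.80 +1.446 -1.173 = 408.073 m.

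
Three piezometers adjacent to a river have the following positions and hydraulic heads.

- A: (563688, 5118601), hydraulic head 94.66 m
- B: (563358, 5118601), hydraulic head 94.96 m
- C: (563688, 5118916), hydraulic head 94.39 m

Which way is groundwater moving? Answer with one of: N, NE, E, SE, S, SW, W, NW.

∂h/∂x = (94.96 − 94.66) / (563358 − 563688) = -0.0009091
∂h/∂y = (94.39 − 94.66) / (5118916 − 5118601) = -0.0008571
Flow = −∇h = (+0.0009091 east, +0.0008571 north), which points northeast.

NE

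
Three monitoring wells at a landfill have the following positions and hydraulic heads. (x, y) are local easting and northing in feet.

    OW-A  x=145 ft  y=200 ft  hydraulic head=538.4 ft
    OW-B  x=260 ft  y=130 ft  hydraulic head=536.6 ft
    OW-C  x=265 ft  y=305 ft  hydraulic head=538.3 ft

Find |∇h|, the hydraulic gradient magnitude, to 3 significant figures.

0.0138

Three-point gradient (reference OW-A): Δ to OW-B = (115, -70, -1.8), Δ to OW-C = (120, 105, -0.1).
∂h/∂x = -0.009573, ∂h/∂y = +0.009988 (det = 20475).
|∇h| = √(-0.009573² + 0.009988²) = 0.01383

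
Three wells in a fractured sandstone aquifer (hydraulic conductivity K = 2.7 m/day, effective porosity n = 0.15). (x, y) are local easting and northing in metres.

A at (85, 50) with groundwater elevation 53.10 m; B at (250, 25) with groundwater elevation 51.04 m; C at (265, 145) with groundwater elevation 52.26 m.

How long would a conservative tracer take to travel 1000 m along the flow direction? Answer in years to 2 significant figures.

With h = a·x + b·y + c and A as origin, the differences give:
  165·a + (-25)·b = -2.06
  180·a + 95·b = -0.84
Eliminate b (×95 and ×(-25), subtract): 20175·a = -216.700 → a = ∂h/∂x = -0.01074
Back-substitute: b = ∂h/∂y = +0.01151.
|∇h| = √(-0.01074² + 0.01151²) = 0.01574
Seepage velocity v = K·i/n = 2.7 × 0.01574 / 0.15 = 0.2833 m/day.
t = 1000 / 0.2833 = 3530 days = 9.66 years.

9.7 years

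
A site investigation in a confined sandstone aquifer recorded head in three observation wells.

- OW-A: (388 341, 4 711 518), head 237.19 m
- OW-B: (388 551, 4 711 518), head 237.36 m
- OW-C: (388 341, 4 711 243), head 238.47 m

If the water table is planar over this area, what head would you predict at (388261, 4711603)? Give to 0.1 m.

∂h/∂x = (237.36 − 237.19) / (388551 − 388341) = +0.0008095
∂h/∂y = (238.47 − 237.19) / (4711243 − 4711518) = -0.004655
h(388261, 4711603) = 237.19 + (+0.0008095)·(-80) + (-0.004655)·(85) = 237.19 -0.065 -0.396 = 236.730 m.

236.7 m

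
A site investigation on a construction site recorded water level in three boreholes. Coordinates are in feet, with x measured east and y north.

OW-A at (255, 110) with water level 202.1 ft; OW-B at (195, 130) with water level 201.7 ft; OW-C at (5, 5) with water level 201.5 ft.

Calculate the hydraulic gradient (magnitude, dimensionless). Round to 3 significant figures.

0.00741

With h = a·x + b·y + c and OW-A as origin, the differences give:
  (-60)·a + 20·b = -0.4
  (-250)·a + (-105)·b = -0.6
Eliminate b (×(-105) and ×20, subtract): 11300·a = 54.00 → a = ∂h/∂x = +0.004779
Back-substitute: b = ∂h/∂y = -0.005664.
|∇h| = √(0.004779² + -0.005664²) = 0.007411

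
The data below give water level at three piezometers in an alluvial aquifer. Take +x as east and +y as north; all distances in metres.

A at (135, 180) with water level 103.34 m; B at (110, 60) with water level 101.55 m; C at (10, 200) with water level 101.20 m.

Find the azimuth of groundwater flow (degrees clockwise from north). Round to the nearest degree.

240°

With h = a·x + b·y + c and A as origin, the differences give:
  (-25)·a + (-120)·b = -1.79
  (-125)·a + 20·b = -2.14
Eliminate b (×20 and ×(-120), subtract): -15500·a = -292.600 → a = ∂h/∂x = +0.01888
Back-substitute: b = ∂h/∂y = +0.01098.
Flow direction (−∇h) has components (-0.01888 E, -0.01098 N).
Azimuth = atan2(E, N) = atan2(-0.01888, -0.01098) = 239.8° ≈ 240°.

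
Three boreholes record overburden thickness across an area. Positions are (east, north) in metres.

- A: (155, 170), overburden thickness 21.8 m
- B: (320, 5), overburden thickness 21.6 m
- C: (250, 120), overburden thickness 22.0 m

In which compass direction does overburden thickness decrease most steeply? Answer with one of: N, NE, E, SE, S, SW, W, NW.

Taking A as reference: B−A = (165, -165, -0.2); C−A = (95, -50, +0.2).
Solve a·Δx + b·Δy = Δd: det = 165·(-50) − 95·(-165) = 7425.
∂d/∂x = [(-0.2)·(-50) − (+0.2)·(-165)] / 7425 = +0.005791
∂d/∂y = [165·(+0.2) − 95·(-0.2)] / 7425 = +0.007003
Steepest decrease is along −∇f = (-0.005791 E, -0.007003 N) → southwest.

SW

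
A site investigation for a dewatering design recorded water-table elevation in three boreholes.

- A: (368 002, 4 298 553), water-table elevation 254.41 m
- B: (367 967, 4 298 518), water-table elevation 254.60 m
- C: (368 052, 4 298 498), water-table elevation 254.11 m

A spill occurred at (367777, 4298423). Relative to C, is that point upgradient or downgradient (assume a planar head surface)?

Three-point gradient (reference A): Δ to B = (-35, -35, +0.19), Δ to C = (50, -55, -0.30).
∂h/∂x = -0.005701, ∂h/∂y = +0.0002721 (det = 3675).
Head at (367777, 4298423) = 254.41 + (-0.005701)·(-225) + (+0.0002721)·(-130) = 255.66 m.
That is higher than the 254.11 m at C, so the point is upgradient.

upgradient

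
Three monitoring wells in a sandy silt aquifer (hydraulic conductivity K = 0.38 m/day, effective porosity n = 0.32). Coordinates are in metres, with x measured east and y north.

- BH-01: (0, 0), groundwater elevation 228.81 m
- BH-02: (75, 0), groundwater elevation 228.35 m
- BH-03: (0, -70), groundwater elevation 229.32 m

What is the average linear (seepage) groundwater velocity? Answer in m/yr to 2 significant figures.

4.1 m/yr

∂h/∂x = (228.35 − 228.81) / (75 − 0) = -0.006133
∂h/∂y = (229.32 − 228.81) / (-70 − 0) = -0.007286
|∇h| = √(-0.006133² + -0.007286²) = 0.009524
Seepage velocity v = K·i/n = 0.38 × 0.009524 / 0.32 = 0.01131 m/day = 4.131 m/yr.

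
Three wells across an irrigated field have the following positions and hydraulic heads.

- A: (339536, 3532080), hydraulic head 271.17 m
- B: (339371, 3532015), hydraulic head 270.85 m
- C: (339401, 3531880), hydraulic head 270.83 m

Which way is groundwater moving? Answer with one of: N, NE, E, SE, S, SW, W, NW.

With h = a·x + b·y + c and A as origin, the differences give:
  (-165)·a + (-65)·b = -0.32
  (-135)·a + (-200)·b = -0.34
Eliminate b (×(-200) and ×(-65), subtract): 24225·a = 41.900 → a = ∂h/∂x = +0.001730
Back-substitute: b = ∂h/∂y = +0.0005325.
Flow = −∇h = (-0.001730 east, -0.0005325 north), which points west.

W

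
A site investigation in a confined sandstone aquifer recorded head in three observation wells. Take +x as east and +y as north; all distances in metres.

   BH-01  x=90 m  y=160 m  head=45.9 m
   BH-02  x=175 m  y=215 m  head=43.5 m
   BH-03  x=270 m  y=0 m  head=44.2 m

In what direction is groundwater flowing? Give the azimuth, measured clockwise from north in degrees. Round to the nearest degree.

059°

With h = a·x + b·y + c and BH-01 as origin, the differences give:
  85·a + 55·b = -2.4
  180·a + (-160)·b = -1.7
Eliminate b (×(-160) and ×55, subtract): -23500·a = 477.50 → a = ∂h/∂x = -0.02032
Back-substitute: b = ∂h/∂y = -0.01223.
Flow direction (−∇h) has components (+0.02032 E, +0.01223 N).
Azimuth = atan2(E, N) = atan2(+0.02032, +0.01223) = 58.9° ≈ 059°.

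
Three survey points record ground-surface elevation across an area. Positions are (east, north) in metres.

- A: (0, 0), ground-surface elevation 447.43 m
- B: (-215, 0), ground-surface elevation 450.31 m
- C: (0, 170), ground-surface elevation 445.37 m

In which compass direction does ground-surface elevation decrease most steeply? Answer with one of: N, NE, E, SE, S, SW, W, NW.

NE

∂z/∂x = (450.31 − 447.43) / (-215 − 0) = -0.01340
∂z/∂y = (445.37 − 447.43) / (170 − 0) = -0.01212
Steepest decrease is along −∇f = (+0.01340 E, +0.01212 N) → northeast.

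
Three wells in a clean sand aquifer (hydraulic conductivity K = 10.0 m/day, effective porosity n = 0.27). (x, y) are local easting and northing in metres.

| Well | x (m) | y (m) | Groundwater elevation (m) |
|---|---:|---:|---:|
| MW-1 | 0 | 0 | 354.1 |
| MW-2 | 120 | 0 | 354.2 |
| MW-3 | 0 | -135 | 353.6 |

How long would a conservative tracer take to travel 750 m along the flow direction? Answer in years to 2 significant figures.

∂h/∂x = (354.2 − 354.1) / (120 − 0) = +0.0008333
∂h/∂y = (353.6 − 354.1) / (-135 − 0) = +0.003704
|∇h| = √(0.0008333² + 0.003704²) = 0.003797
Seepage velocity v = K·i/n = 10.0 × 0.003797 / 0.27 = 0.1406 m/day.
t = 750 / 0.1406 = 5334 days = 14.6 years.

15 years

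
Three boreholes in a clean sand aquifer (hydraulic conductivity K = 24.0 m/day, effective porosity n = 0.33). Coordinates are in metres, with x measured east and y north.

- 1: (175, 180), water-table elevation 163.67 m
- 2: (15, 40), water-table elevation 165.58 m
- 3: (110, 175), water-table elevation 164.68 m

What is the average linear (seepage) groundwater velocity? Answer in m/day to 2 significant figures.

1.2 m/day

With h = a·x + b·y + c and 1 as origin, the differences give:
  (-160)·a + (-140)·b = +1.91
  (-65)·a + (-5)·b = +1.01
Eliminate b (×(-5) and ×(-140), subtract): -8300·a = 131.850 → a = ∂h/∂x = -0.01589
Back-substitute: b = ∂h/∂y = +0.004512.
|∇h| = √(-0.01589² + 0.004512²) = 0.01652
Seepage velocity v = K·i/n = 24.0 × 0.01652 / 0.33 = 1.201 m/day.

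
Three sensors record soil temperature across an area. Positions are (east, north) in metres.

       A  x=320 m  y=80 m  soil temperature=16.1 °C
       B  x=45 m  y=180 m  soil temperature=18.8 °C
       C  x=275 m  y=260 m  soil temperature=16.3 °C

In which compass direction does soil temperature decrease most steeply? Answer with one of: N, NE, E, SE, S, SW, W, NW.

With T = a·x + b·y + c and A as origin, the differences give:
  (-275)·a + 100·b = +2.7
  (-45)·a + 180·b = +0.2
Eliminate b (×180 and ×100, subtract): -45000·a = 466.00 → a = ∂T/∂x = -0.01036
Back-substitute: b = ∂T/∂y = -0.001478.
Steepest decrease is along −∇f = (+0.01036 E, +0.001478 N) → east.

E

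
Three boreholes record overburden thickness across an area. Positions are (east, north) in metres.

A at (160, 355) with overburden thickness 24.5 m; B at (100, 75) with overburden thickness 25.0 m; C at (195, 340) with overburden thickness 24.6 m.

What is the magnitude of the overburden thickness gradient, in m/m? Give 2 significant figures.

0.0029 m/m

With d = a·x + b·y + c and A as origin, the differences give:
  (-60)·a + (-280)·b = +0.5
  35·a + (-15)·b = +0.1
Eliminate b (×(-15) and ×(-280), subtract): 10700·a = 20.50 → a = ∂d/∂x = +0.001916
Back-substitute: b = ∂d/∂y = -0.002196.
|∇f| = √(0.001916² + -0.002196²) = 0.002914 m/m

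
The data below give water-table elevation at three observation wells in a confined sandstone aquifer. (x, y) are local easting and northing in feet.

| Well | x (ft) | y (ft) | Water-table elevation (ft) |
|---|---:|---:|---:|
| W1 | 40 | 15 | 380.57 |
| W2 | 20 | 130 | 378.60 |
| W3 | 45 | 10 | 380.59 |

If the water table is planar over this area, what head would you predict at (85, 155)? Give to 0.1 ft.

377.1 ft

Taking W1 as reference: W2−W1 = (-20, 115, -1.97); W3−W1 = (5, -5, +0.02).
Determinant of the coordinate differences = (-20)·(-5) − 5·115 = -475.
∂h/∂x = [(-1.97)·(-5) − (+0.02)·115] / -475 = -0.01589
∂h/∂y = [(-20)·(+0.02) − 5·(-1.97)] / -475 = -0.01989
h(85, 155) = 380.57 + (-0.01589)·(45) + (-0.01989)·(140) = 380.57 -0.715 -2.785 = 377.069 ft.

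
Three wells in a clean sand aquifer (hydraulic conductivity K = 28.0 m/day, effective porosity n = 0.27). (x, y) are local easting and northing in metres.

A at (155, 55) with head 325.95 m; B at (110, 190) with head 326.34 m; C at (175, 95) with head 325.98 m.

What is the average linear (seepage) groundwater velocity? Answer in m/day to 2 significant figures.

Three-point gradient (reference A): Δ to B = (-45, 135, +0.39), Δ to C = (20, 40, +0.03).
∂h/∂x = -0.002567, ∂h/∂y = +0.002033 (det = -4500).
|∇h| = √(-0.002567² + 0.002033²) = 0.003275
Seepage velocity v = K·i/n = 28.0 × 0.003275 / 0.27 = 0.3396 m/day.

0.34 m/day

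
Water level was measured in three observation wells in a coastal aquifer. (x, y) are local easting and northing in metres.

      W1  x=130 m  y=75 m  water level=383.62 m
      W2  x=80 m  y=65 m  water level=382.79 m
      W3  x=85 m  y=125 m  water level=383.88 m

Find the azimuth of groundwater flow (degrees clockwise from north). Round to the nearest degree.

218°

Differences from W1: to W2 (Δx, Δy, Δh) = (-50, -10, -0.83); to W3 = (-45, 50, +0.26).
Determinant of the coordinate differences = (-50)·50 − (-45)·(-10) = -2950.
∂h/∂x = [(-0.83)·50 − (+0.26)·(-10)] / -2950 = +0.01319
∂h/∂y = [(-50)·(+0.26) − (-45)·(-0.83)] / -2950 = +0.01707
Flow direction (−∇h) has components (-0.01319 E, -0.01707 N).
Azimuth = atan2(E, N) = atan2(-0.01319, -0.01707) = 217.7° ≈ 218°.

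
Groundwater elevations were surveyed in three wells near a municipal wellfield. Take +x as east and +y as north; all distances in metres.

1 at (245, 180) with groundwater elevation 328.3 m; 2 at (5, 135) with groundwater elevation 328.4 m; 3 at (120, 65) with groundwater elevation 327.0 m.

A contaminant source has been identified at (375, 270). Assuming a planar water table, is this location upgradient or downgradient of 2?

upgradient

Three-point gradient (reference 1): Δ to 2 = (-240, -45, +0.1), Δ to 3 = (-125, -115, -1.3).
∂h/∂x = -0.003185, ∂h/∂y = +0.01477 (det = 21975).
Head at (375, 270) = 328.3 + (-0.003185)·(130) + (+0.01477)·(90) = 329.21 m.
That is higher than the 328.4 m at 2, so the point is upgradient.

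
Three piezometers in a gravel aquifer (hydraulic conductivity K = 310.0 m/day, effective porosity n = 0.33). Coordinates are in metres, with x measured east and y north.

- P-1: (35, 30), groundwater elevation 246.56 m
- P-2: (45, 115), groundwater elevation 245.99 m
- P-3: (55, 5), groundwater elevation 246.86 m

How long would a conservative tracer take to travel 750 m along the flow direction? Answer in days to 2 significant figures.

With h = a·x + b·y + c and P-1 as origin, the differences give:
  10·a + 85·b = -0.57
  20·a + (-25)·b = +0.30
Eliminate b (×(-25) and ×85, subtract): -1950·a = -11.250 → a = ∂h/∂x = +0.005769
Back-substitute: b = ∂h/∂y = -0.007385.
|∇h| = √(0.005769² + -0.007385²) = 0.009371
Seepage velocity v = K·i/n = 310.0 × 0.009371 / 0.33 = 8.803 m/day.
t = 750 / 8.803 = 85.2 days.

85 days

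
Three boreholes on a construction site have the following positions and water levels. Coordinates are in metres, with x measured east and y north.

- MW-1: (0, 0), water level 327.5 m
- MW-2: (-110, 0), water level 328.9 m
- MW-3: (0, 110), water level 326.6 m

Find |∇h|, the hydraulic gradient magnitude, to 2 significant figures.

∂h/∂x = (328.9 − 327.5) / (-110 − 0) = -0.01273
∂h/∂y = (326.6 − 327.5) / (110 − 0) = -0.008182
|∇h| = √(-0.01273² + -0.008182²) = 0.01513

0.015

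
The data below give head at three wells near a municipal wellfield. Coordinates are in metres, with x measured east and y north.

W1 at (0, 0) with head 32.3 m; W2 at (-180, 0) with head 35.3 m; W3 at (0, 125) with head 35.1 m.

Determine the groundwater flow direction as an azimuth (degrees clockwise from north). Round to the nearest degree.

∂h/∂x = (35.3 − 32.3) / (-180 − 0) = -0.01667
∂h/∂y = (35.1 − 32.3) / (125 − 0) = +0.02240
Flow direction (−∇h) has components (+0.01667 E, -0.02240 N).
Azimuth = atan2(E, N) = atan2(+0.01667, -0.02240) = 143.3° ≈ 143°.

143°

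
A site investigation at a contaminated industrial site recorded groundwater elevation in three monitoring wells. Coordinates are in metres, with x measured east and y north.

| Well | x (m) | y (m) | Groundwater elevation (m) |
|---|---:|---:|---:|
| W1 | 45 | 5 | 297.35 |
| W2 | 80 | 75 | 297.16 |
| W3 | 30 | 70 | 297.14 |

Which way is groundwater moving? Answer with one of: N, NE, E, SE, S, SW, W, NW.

With h = a·x + b·y + c and W1 as origin, the differences give:
  35·a + 70·b = -0.19
  (-15)·a + 65·b = -0.21
Eliminate b (×65 and ×70, subtract): 3325·a = 2.350 → a = ∂h/∂x = +0.0007068
Back-substitute: b = ∂h/∂y = -0.003068.
Flow = −∇h = (-0.0007068 east, +0.003068 north), which points north.

N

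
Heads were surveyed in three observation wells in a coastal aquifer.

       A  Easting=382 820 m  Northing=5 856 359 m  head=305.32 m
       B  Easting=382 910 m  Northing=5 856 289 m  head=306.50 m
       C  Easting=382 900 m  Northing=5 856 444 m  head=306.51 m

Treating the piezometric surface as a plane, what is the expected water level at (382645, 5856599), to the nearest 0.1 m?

303.1 m

With h = a·x + b·y + c and A as origin, the differences give:
  90·a + (-70)·b = +1.18
  80·a + 85·b = +1.19
Eliminate b (×85 and ×(-70), subtract): 13250·a = 183.600 → a = ∂h/∂x = +0.01386
Back-substitute: b = ∂h/∂y = +0.0009585.
h(382645, 5856599) = 305.32 + (+0.01386)·(-175) + (+0.0009585)·(240) = 305.32 -2.425 +0.230 = 303.125 m.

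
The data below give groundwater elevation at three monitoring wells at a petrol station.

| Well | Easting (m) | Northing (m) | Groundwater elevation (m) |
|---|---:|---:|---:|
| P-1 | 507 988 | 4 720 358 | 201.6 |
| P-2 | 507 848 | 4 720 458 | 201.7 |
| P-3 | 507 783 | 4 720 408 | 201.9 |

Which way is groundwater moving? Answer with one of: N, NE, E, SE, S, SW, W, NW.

Taking P-1 as reference: P-2−P-1 = (-140, 100, +0.1); P-3−P-1 = (-205, 50, +0.3).
Determinant of the coordinate differences = (-140)·50 − (-205)·100 = 13500.
∂h/∂x = [(+0.1)·50 − (+0.3)·100] / 13500 = -0.001852
∂h/∂y = [(-140)·(+0.3) − (-205)·(+0.1)] / 13500 = -0.001593
Flow = −∇h = (+0.001852 east, +0.001593 north), which points northeast.

NE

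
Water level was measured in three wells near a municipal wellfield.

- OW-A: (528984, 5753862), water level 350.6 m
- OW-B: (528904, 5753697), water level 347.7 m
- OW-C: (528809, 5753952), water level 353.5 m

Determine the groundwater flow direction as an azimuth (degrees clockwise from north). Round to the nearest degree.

164°

With h = a·x + b·y + c and OW-A as origin, the differences give:
  (-80)·a + (-165)·b = -2.9
  (-175)·a + 90·b = +2.9
Eliminate b (×90 and ×(-165), subtract): -36075·a = 217.50 → a = ∂h/∂x = -0.006029
Back-substitute: b = ∂h/∂y = +0.02050.
Flow direction (−∇h) has components (+0.006029 E, -0.02050 N).
Azimuth = atan2(E, N) = atan2(+0.006029, -0.02050) = 163.6° ≈ 164°.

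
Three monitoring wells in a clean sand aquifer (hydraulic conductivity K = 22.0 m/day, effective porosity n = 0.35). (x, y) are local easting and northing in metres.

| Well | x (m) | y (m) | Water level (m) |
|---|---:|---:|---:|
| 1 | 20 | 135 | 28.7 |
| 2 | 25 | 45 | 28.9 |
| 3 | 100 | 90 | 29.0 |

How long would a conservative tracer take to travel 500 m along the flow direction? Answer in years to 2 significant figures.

With h = a·x + b·y + c and 1 as origin, the differences give:
  5·a + (-90)·b = +0.2
  80·a + (-45)·b = +0.3
Eliminate b (×(-45) and ×(-90), subtract): 6975·a = 18.00 → a = ∂h/∂x = +0.002581
Back-substitute: b = ∂h/∂y = -0.002079.
|∇h| = √(0.002581² + -0.002079²) = 0.003314
Seepage velocity v = K·i/n = 22.0 × 0.003314 / 0.35 = 0.2083 m/day.
t = 500 / 0.2083 = 2400 days = 6.57 years.

6.6 years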